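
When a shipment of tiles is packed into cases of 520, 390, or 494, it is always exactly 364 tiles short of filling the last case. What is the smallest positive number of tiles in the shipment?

29276

Being 364 short of a full case of size k means N ≡ −364 (mod k), i.e. N + 364 is a multiple of each size.
520 = 2^3 × 5 × 13
390 = 2 × 3 × 5 × 13
494 = 2 × 13 × 19
LCM(520, 390, 494) = 2^3 × 3 × 5 × 13 × 19 = 29640.
Smallest positive N is 29640 − 364 = 29276.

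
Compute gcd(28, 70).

28 = 2^2 × 7
70 = 2 × 5 × 7
gcd(28, 70) = 2 × 7 = 14.

14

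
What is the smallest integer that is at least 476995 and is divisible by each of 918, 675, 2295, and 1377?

481950

The integer must be a common multiple of 918, 675, 2295, and 1377, so a multiple of their LCM.
918 = 2 × 3^3 × 17
675 = 3^3 × 5^2
2295 = 3^3 × 5 × 17
1377 = 3^4 × 17
LCM(918, 675, 2295, 1377) = 2 × 3^4 × 5^2 × 17 = 68850.
Smallest multiple of 68850 that is ≥ 476995: ⌈476995/68850⌉ × 68850 = 7 × 68850 = 481950.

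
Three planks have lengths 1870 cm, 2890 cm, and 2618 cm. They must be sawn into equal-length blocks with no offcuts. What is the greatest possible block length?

This is the greatest common divisor of 1870, 2890, and 2618.
1870 = 2 × 5 × 11 × 17
2890 = 2 × 5 × 17^2
2618 = 2 × 7 × 11 × 17
gcd(1870, 2890, 2618) = 2 × 17 = 34.

34 cm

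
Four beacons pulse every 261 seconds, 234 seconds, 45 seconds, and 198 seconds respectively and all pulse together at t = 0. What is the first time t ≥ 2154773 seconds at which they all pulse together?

2239380 seconds

Joint pulses occur at multiples of LCM(261, 234, 45, 198).
261 = 3^2 × 29
234 = 2 × 3^2 × 13
45 = 3^2 × 5
198 = 2 × 3^2 × 11
LCM(261, 234, 45, 198) = 2 × 3^2 × 5 × 11 × 13 × 29 = 373230.
Smallest multiple of 373230 that is ≥ 2154773: ⌈2154773/373230⌉ × 373230 = 6 × 373230 = 2239380.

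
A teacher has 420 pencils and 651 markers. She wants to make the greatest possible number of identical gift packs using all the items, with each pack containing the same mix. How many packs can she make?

21 packs

By the Euclidean algorithm:
651 = 1 × 420 + 231
420 = 1 × 231 + 189
231 = 1 × 189 + 42
189 = 4 × 42 + 21
42 = 2 × 21 + 0
gcd(420, 651) = 21.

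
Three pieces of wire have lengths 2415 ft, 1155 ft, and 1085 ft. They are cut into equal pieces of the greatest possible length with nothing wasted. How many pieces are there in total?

133

Piece length = gcd(2415, 1155, 1085).
2415 = 3 × 5 × 7 × 23
1155 = 3 × 5 × 7 × 11
1085 = 5 × 7 × 31
gcd(2415, 1155, 1085) = 5 × 7 = 35.
Total pieces = 2415/35 + 1155/35 + 1085/35 = 69 + 33 + 31 = 133.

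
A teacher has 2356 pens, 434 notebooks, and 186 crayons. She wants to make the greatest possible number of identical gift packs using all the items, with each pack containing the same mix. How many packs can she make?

The pack count must divide each quantity, so the greatest is gcd(2356, 434, 186).
2356 = 2^2 × 19 × 31
434 = 2 × 7 × 31
186 = 2 × 3 × 31
gcd(2356, 434, 186) = 2 × 31 = 62.

62 packs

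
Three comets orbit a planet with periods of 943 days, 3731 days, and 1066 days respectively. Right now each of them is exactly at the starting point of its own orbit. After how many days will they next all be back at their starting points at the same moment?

We need the least common multiple of the intervals.
943 = 23 × 41
3731 = 7 × 13 × 41
1066 = 2 × 13 × 41
LCM(943, 3731, 1066) = 2 × 7 × 13 × 23 × 41 = 171626.

171626 days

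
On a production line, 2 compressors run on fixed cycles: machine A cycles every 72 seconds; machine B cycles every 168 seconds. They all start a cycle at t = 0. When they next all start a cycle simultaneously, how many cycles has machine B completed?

All finish a whole number of cycles simultaneously at t = LCM of the periods.
72 = 2^3 × 3^2
168 = 2^3 × 3 × 7
LCM(72, 168) = 2^3 × 3^2 × 7 = 504.
Cycles for period 168: 504 / 168 = 3.

3 cycles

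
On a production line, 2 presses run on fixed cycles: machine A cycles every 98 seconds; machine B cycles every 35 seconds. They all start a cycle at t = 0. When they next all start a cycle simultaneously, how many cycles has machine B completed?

14 cycles

They are all back at their starting positions together after one LCM of the periods.
98 = 2 × 7^2
35 = 5 × 7
LCM(98, 35) = 2 × 5 × 7^2 = 490.
Cycles for period 35: 490 / 35 = 14.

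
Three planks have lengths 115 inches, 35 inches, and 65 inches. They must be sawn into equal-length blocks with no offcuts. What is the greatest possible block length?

The block length must divide every plank, so the greatest is gcd(115, 35, 65).
115 = 5 × 23
35 = 5 × 7
65 = 5 × 13
gcd(115, 35, 65) = 5.

5 inches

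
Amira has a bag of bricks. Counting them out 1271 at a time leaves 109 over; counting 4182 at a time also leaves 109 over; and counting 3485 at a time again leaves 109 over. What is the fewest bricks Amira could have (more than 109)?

N − 109 must be a common multiple of 1271, 4182, and 3485.
1271 = 31 × 41
4182 = 2 × 3 × 17 × 41
3485 = 5 × 17 × 41
LCM(1271, 4182, 3485) = 2 × 3 × 5 × 17 × 31 × 41 = 648210.
Smallest N > 109 is LCM + 109 = 648210 + 109 = 648319.

648319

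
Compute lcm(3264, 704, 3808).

251328

3264 = 2^6 × 3 × 17
704 = 2^6 × 11
3808 = 2^5 × 7 × 17
LCM(3264, 704, 3808) = 2^6 × 3 × 7 × 11 × 17 = 251328.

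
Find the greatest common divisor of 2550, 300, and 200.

2550 = 2 × 3 × 5^2 × 17
300 = 2^2 × 3 × 5^2
200 = 2^3 × 5^2
gcd(2550, 300, 200) = 2 × 5^2 = 50.

50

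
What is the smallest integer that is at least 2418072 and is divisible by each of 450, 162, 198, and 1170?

2895750

The integer must be a common multiple of 450, 162, 198, and 1170, so a multiple of their LCM.
450 = 2 × 3^2 × 5^2
162 = 2 × 3^4
198 = 2 × 3^2 × 11
1170 = 2 × 3^2 × 5 × 13
LCM(450, 162, 198, 1170) = 2 × 3^4 × 5^2 × 11 × 13 = 579150.
Smallest multiple of 579150 that is ≥ 2418072: ⌈2418072/579150⌉ × 579150 = 5 × 579150 = 2895750.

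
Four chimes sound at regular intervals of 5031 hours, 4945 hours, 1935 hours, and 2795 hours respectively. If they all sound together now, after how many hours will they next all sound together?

The first simultaneous occurrence is after LCM of the individual periods.
5031 = 3^2 × 13 × 43
4945 = 5 × 23 × 43
1935 = 3^2 × 5 × 43
2795 = 5 × 13 × 43
LCM(5031, 4945, 1935, 2795) = 3^2 × 5 × 13 × 23 × 43 = 578565.

578565 hours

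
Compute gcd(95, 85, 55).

95 = 5 × 19
85 = 5 × 17
55 = 5 × 11
gcd(95, 85, 55) = 5.

5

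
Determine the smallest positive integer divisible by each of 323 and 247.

4199

323 = 17 × 19
247 = 13 × 19
LCM(323, 247) = 13 × 17 × 19 = 4199.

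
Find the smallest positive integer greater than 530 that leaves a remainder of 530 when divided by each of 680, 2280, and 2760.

N − 530 must be a common multiple of 680, 2280, and 2760.
680 = 2^3 × 5 × 17
2280 = 2^3 × 3 × 5 × 19
2760 = 2^3 × 3 × 5 × 23
LCM(680, 2280, 2760) = 2^3 × 3 × 5 × 17 × 19 × 23 = 891480.
Smallest N > 530 is LCM + 530 = 891480 + 530 = 892010.

892010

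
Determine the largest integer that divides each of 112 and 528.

16

112 = 2^4 × 7
528 = 2^4 × 3 × 11
gcd(112, 528) = 2^4 = 16.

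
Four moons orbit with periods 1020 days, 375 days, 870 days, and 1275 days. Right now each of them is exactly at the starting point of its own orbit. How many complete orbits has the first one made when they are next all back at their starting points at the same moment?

They are all back at their starting positions together after one LCM of the periods.
1020 = 2^2 × 3 × 5 × 17
375 = 3 × 5^3
870 = 2 × 3 × 5 × 29
1275 = 3 × 5^2 × 17
LCM(1020, 375, 870, 1275) = 2^2 × 3 × 5^3 × 17 × 29 = 739500.
Orbits for period 1020: 739500 / 1020 = 725.

725 orbits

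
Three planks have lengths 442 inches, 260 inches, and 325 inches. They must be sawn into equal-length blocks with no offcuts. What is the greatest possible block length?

This is the greatest common divisor of 442, 260, and 325.
442 = 2 × 13 × 17
260 = 2^2 × 5 × 13
325 = 5^2 × 13
gcd(442, 260, 325) = 13.

13 inches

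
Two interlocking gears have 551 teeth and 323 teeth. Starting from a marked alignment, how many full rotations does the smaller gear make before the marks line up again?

The first common completion time is the LCM of the periods.
551 = 19 × 29
323 = 17 × 19
LCM(551, 323) = 17 × 19 × 29 = 9367.
Rotations for period 323: 9367 / 323 = 29.

29 rotations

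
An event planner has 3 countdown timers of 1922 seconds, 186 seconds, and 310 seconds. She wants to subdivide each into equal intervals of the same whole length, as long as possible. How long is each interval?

62 seconds

The interval must divide each timer length; the longest such is the gcd.
1922 = 2 × 31^2
186 = 2 × 3 × 31
310 = 2 × 5 × 31
gcd(1922, 186, 310) = 2 × 31 = 62.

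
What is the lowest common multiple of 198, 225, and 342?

198 = 2 × 3^2 × 11
225 = 3^2 × 5^2
342 = 2 × 3^2 × 19
LCM(198, 225, 342) = 2 × 3^2 × 5^2 × 11 × 19 = 94050.

94050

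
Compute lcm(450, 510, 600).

450 = 2 × 3^2 × 5^2
510 = 2 × 3 × 5 × 17
600 = 2^3 × 3 × 5^2
LCM(450, 510, 600) = 2^3 × 3^2 × 5^2 × 17 = 30600.

30600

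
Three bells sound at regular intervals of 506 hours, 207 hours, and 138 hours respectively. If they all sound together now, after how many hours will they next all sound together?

They coincide at every common multiple of the periods; the first is the LCM.
506 = 2 × 11 × 23
207 = 3^2 × 23
138 = 2 × 3 × 23
LCM(506, 207, 138) = 2 × 3^2 × 11 × 23 = 4554.

4554 hours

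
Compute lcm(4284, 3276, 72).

111384

4284 = 2^2 × 3^2 × 7 × 17
3276 = 2^2 × 3^2 × 7 × 13
72 = 2^3 × 3^2
LCM(4284, 3276, 72) = 2^3 × 3^2 × 7 × 13 × 17 = 111384.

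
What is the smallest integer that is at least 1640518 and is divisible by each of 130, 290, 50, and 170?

The integer must be a common multiple of 130, 290, 50, and 170, so a multiple of their LCM.
130 = 2 × 5 × 13
290 = 2 × 5 × 29
50 = 2 × 5^2
170 = 2 × 5 × 17
LCM(130, 290, 50, 170) = 2 × 5^2 × 13 × 17 × 29 = 320450.
Smallest multiple of 320450 that is ≥ 1640518: ⌈1640518/320450⌉ × 320450 = 6 × 320450 = 1922700.

1922700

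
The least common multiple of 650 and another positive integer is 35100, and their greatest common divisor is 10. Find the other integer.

gcd × lcm = product of the two integers, so the other integer is (10 × 35100) / 650 = 540.

540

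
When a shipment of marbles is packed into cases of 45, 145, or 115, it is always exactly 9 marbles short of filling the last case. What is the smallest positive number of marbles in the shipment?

Being 9 short of a full case of size k means N ≡ −9 (mod k), i.e. N + 9 is a multiple of each size.
45 = 3^2 × 5
145 = 5 × 29
115 = 5 × 23
LCM(45, 145, 115) = 3^2 × 5 × 23 × 29 = 30015.
Smallest positive N is 30015 − 9 = 30006.

30006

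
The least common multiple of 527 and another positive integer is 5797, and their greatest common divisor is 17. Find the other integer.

gcd × lcm = product of the two integers, so the other integer is (17 × 5797) / 527 = 187.

187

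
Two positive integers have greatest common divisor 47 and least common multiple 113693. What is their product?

For any two positive integers, gcd × lcm = product = 47 × 113693 = 5343571.

5343571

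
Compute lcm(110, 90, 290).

28710

110 = 2 × 5 × 11
90 = 2 × 3^2 × 5
290 = 2 × 5 × 29
LCM(110, 90, 290) = 2 × 3^2 × 5 × 11 × 29 = 28710.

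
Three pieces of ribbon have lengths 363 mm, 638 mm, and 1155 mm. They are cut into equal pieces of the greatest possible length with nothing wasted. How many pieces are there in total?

196

Piece length = gcd(363, 638, 1155).
363 = 3 × 11^2
638 = 2 × 11 × 29
1155 = 3 × 5 × 7 × 11
gcd(363, 638, 1155) = 11.
Total pieces = 363/11 + 638/11 + 1155/11 = 33 + 58 + 105 = 196.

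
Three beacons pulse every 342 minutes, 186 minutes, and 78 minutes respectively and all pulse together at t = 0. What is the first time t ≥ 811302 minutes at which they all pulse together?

Joint pulses occur at multiples of LCM(342, 186, 78).
342 = 2 × 3^2 × 19
186 = 2 × 3 × 31
78 = 2 × 3 × 13
LCM(342, 186, 78) = 2 × 3^2 × 13 × 19 × 31 = 137826.
Smallest multiple of 137826 that is ≥ 811302: ⌈811302/137826⌉ × 137826 = 6 × 137826 = 826956.

826956 minutes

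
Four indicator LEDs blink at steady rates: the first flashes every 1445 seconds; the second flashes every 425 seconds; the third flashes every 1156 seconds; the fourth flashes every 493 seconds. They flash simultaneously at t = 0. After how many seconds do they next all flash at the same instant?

838100 seconds

They coincide at every common multiple of the periods; the first is the LCM.
1445 = 5 × 17^2
425 = 5^2 × 17
1156 = 2^2 × 17^2
493 = 17 × 29
LCM(1445, 425, 1156, 493) = 2^2 × 5^2 × 17^2 × 29 = 838100.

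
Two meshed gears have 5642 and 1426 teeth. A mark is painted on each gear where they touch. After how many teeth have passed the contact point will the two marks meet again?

They coincide at every common multiple of the periods; the first is the LCM.
5642 = 2 × 7 × 13 × 31
1426 = 2 × 23 × 31
LCM(5642, 1426) = 2 × 7 × 13 × 23 × 31 = 129766.

129766 teeth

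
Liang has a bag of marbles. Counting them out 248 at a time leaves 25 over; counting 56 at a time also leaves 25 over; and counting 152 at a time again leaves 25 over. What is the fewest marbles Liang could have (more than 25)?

N − 25 must be a common multiple of 248, 56, and 152.
248 = 2^3 × 31
56 = 2^3 × 7
152 = 2^3 × 19
LCM(248, 56, 152) = 2^3 × 7 × 19 × 31 = 32984.
Smallest N > 25 is LCM + 25 = 32984 + 25 = 33009.

33009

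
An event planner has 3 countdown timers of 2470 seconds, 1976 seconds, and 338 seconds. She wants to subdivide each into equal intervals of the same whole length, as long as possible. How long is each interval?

26 seconds

The interval must divide each timer length; the longest such is the gcd.
2470 = 2 × 5 × 13 × 19
1976 = 2^3 × 13 × 19
338 = 2 × 13^2
gcd(2470, 1976, 338) = 2 × 13 = 26.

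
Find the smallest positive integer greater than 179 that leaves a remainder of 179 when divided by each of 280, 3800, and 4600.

N − 179 must be a common multiple of 280, 3800, and 4600.
280 = 2^3 × 5 × 7
3800 = 2^3 × 5^2 × 19
4600 = 2^3 × 5^2 × 23
LCM(280, 3800, 4600) = 2^3 × 5^2 × 7 × 19 × 23 = 611800.
Smallest N > 179 is LCM + 179 = 611800 + 179 = 611979.

611979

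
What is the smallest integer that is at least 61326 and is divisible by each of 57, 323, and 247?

The integer must be a common multiple of 57, 323, and 247, so a multiple of their LCM.
57 = 3 × 19
323 = 17 × 19
247 = 13 × 19
LCM(57, 323, 247) = 3 × 13 × 17 × 19 = 12597.
Smallest multiple of 12597 that is ≥ 61326: ⌈61326/12597⌉ × 12597 = 5 × 12597 = 62985.

62985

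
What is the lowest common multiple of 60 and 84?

60 = 2^2 × 3 × 5
84 = 2^2 × 3 × 7
LCM(60, 84) = 2^2 × 3 × 5 × 7 = 420.

420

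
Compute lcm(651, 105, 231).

35805

651 = 3 × 7 × 31
105 = 3 × 5 × 7
231 = 3 × 7 × 11
LCM(651, 105, 231) = 3 × 5 × 7 × 11 × 31 = 35805.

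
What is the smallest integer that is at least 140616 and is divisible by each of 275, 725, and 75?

The integer must be a common multiple of 275, 725, and 75, so a multiple of their LCM.
275 = 5^2 × 11
725 = 5^2 × 29
75 = 3 × 5^2
LCM(275, 725, 75) = 3 × 5^2 × 11 × 29 = 23925.
Smallest multiple of 23925 that is ≥ 140616: ⌈140616/23925⌉ × 23925 = 6 × 23925 = 143550.

143550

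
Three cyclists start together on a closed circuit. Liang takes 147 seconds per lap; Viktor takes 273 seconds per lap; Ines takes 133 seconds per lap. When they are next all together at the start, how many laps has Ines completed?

They are all back at their starting positions together after one LCM of the periods.
147 = 3 × 7^2
273 = 3 × 7 × 13
133 = 7 × 19
LCM(147, 273, 133) = 3 × 7^2 × 13 × 19 = 36309.
Laps for period 133: 36309 / 133 = 273.

273 laps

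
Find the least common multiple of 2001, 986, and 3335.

340170

2001 = 3 × 23 × 29
986 = 2 × 17 × 29
3335 = 5 × 23 × 29
LCM(2001, 986, 3335) = 2 × 3 × 5 × 17 × 23 × 29 = 340170.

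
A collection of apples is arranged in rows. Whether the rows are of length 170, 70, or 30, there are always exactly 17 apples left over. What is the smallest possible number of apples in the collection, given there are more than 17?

N − 17 must be a common multiple of 170, 70, and 30.
170 = 2 × 5 × 17
70 = 2 × 5 × 7
30 = 2 × 3 × 5
LCM(170, 70, 30) = 2 × 3 × 5 × 7 × 17 = 3570.
Smallest N > 17 is LCM + 17 = 3570 + 17 = 3587.

3587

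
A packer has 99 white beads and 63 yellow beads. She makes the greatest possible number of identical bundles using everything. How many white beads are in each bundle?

Number of bundles = gcd(99, 63).
99 = 3^2 × 11
63 = 3^2 × 7
gcd(99, 63) = 3^2 = 9.
white beads per bundle = 99 / 9 = 11.

11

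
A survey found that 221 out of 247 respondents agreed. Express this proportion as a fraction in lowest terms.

17/19

221 = 13 × 17
247 = 13 × 19
gcd(221, 247) = 13.
Divide numerator and denominator by 13: 221/247 = 17/19.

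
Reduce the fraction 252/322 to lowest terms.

18/23

252 = 2^2 × 3^2 × 7
322 = 2 × 7 × 23
gcd(252, 322) = 2 × 7 = 14.
Divide numerator and denominator by 14: 252/322 = 18/23.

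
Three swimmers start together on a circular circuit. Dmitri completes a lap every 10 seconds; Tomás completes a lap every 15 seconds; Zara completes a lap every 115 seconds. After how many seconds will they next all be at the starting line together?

The first simultaneous occurrence is after LCM of the individual periods.
10 = 2 × 5
15 = 3 × 5
115 = 5 × 23
LCM(10, 15, 115) = 2 × 3 × 5 × 23 = 690.

690 seconds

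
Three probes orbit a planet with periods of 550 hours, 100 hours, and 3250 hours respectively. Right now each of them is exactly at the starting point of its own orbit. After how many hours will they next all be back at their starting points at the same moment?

71500 hours

We need the least common multiple of the intervals.
550 = 2 × 5^2 × 11
100 = 2^2 × 5^2
3250 = 2 × 5^3 × 13
LCM(550, 100, 3250) = 2^2 × 5^3 × 11 × 13 = 71500.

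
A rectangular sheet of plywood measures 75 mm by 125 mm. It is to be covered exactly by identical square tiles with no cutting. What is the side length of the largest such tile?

The tile side must divide both 75 and 125, so the largest is their gcd.
75 = 3 × 5^2
125 = 5^3
gcd(75, 125) = 5^2 = 25.

25 mm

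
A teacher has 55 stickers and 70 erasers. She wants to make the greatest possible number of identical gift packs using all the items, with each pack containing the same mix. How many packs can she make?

5 packs

The pack count must divide each quantity, so the greatest is gcd(55, 70).
55 = 5 × 11
70 = 2 × 5 × 7
gcd(55, 70) = 5.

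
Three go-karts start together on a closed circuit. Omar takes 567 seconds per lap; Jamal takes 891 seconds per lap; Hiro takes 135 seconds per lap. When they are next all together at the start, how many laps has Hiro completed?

The first common completion time is the LCM of the periods.
567 = 3^4 × 7
891 = 3^4 × 11
135 = 3^3 × 5
LCM(567, 891, 135) = 3^4 × 5 × 7 × 11 = 31185.
Laps for period 135: 31185 / 135 = 231.

231 laps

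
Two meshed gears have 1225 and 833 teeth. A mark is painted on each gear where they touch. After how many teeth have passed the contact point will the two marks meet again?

20825 teeth

The first simultaneous occurrence is after LCM of the individual periods.
1225 = 5^2 × 7^2
833 = 7^2 × 17
LCM(1225, 833) = 5^2 × 7^2 × 17 = 20825.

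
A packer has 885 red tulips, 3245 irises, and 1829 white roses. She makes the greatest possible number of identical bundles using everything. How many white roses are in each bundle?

31

Number of bundles = gcd(885, 3245, 1829).
885 = 3 × 5 × 59
3245 = 5 × 11 × 59
1829 = 31 × 59
gcd(885, 3245, 1829) = 59.
white roses per bundle = 1829 / 59 = 31.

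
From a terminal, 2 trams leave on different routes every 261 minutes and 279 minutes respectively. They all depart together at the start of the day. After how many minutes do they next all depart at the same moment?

8091 minutes

We need the least common multiple of the intervals.
261 = 3^2 × 29
279 = 3^2 × 31
LCM(261, 279) = 3^2 × 29 × 31 = 8091.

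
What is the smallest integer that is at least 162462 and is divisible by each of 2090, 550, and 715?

The integer must be a common multiple of 2090, 550, and 715, so a multiple of their LCM.
2090 = 2 × 5 × 11 × 19
550 = 2 × 5^2 × 11
715 = 5 × 11 × 13
LCM(2090, 550, 715) = 2 × 5^2 × 11 × 13 × 19 = 135850.
Smallest multiple of 135850 that is ≥ 162462: ⌈162462/135850⌉ × 135850 = 2 × 135850 = 271700.

271700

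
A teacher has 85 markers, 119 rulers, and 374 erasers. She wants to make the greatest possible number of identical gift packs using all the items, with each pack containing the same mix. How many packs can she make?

17 packs

The pack count must divide each quantity, so the greatest is gcd(85, 119, 374).
85 = 5 × 17
119 = 7 × 17
374 = 2 × 11 × 17
gcd(85, 119, 374) = 17.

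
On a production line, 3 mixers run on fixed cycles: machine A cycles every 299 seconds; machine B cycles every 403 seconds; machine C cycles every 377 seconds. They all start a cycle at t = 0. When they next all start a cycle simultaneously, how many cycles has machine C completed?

713 cycles

All finish a whole number of cycles simultaneously at t = LCM of the periods.
299 = 13 × 23
403 = 13 × 31
377 = 13 × 29
LCM(299, 403, 377) = 13 × 23 × 29 × 31 = 268801.
Cycles for period 377: 268801 / 377 = 713.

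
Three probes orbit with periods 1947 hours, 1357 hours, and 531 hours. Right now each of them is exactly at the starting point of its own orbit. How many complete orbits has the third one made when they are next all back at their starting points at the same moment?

The first common completion time is the LCM of the periods.
1947 = 3 × 11 × 59
1357 = 23 × 59
531 = 3^2 × 59
LCM(1947, 1357, 531) = 3^2 × 11 × 23 × 59 = 134343.
Orbits for period 531: 134343 / 531 = 253.

253 orbits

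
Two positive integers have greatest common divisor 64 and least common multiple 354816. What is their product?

For any two positive integers, gcd × lcm = product = 64 × 354816 = 22708224.

22708224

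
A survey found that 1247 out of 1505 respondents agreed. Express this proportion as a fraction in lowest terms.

29/35

1247 = 29 × 43
1505 = 5 × 7 × 43
gcd(1247, 1505) = 43.
Divide numerator and denominator by 43: 1247/1505 = 29/35.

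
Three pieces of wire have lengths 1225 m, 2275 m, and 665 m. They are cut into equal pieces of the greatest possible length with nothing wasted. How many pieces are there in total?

Piece length = gcd(1225, 2275, 665).
1225 = 5^2 × 7^2
2275 = 5^2 × 7 × 13
665 = 5 × 7 × 19
gcd(1225, 2275, 665) = 5 × 7 = 35.
Total pieces = 1225/35 + 2275/35 + 665/35 = 35 + 65 + 19 = 119.

119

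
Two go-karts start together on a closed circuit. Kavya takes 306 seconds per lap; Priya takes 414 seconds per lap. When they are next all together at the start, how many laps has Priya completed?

17 laps

The first common completion time is the LCM of the periods.
306 = 2 × 3^2 × 17
414 = 2 × 3^2 × 23
LCM(306, 414) = 2 × 3^2 × 17 × 23 = 7038.
Laps for period 414: 7038 / 414 = 17.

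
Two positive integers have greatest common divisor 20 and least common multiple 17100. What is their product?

342000

For any two positive integers, gcd × lcm = product = 20 × 17100 = 342000.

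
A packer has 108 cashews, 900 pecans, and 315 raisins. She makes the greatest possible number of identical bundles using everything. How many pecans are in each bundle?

100

Number of bundles = gcd(108, 900, 315).
108 = 2^2 × 3^3
900 = 2^2 × 3^2 × 5^2
315 = 3^2 × 5 × 7
gcd(108, 900, 315) = 3^2 = 9.
pecans per bundle = 900 / 9 = 100.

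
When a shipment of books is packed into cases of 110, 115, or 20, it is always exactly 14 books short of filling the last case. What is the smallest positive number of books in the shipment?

Being 14 short of a full case of size k means N ≡ −14 (mod k), i.e. N + 14 is a multiple of each size.
110 = 2 × 5 × 11
115 = 5 × 23
20 = 2^2 × 5
LCM(110, 115, 20) = 2^2 × 5 × 11 × 23 = 5060.
Smallest positive N is 5060 − 14 = 5046.

5046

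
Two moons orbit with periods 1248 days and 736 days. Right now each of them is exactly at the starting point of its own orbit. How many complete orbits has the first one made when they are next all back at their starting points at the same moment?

All finish a whole number of cycles simultaneously at t = LCM of the periods.
1248 = 2^5 × 3 × 13
736 = 2^5 × 23
LCM(1248, 736) = 2^5 × 3 × 13 × 23 = 28704.
Orbits for period 1248: 28704 / 1248 = 23.

23 orbits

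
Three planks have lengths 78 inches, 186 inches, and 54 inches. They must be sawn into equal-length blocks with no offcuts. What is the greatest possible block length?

The block length must divide every plank, so the greatest is gcd(78, 186, 54).
78 = 2 × 3 × 13
186 = 2 × 3 × 31
54 = 2 × 3^3
gcd(78, 186, 54) = 2 × 3 = 6.

6 inches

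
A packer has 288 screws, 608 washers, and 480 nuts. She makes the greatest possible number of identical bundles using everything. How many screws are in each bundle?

9

Number of bundles = gcd(288, 608, 480).
288 = 2^5 × 3^2
608 = 2^5 × 19
480 = 2^5 × 3 × 5
gcd(288, 608, 480) = 2^5 = 32.
screws per bundle = 288 / 32 = 9.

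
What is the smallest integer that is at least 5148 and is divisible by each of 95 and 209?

5225

The integer must be a common multiple of 95 and 209, so a multiple of their LCM.
95 = 5 × 19
209 = 11 × 19
LCM(95, 209) = 5 × 11 × 19 = 1045.
Smallest multiple of 1045 that is ≥ 5148: ⌈5148/1045⌉ × 1045 = 5 × 1045 = 5225.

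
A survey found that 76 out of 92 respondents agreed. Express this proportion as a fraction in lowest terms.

76 = 2^2 × 19
92 = 2^2 × 23
gcd(76, 92) = 2^2 = 4.
Divide numerator and denominator by 4: 76/92 = 19/23.

19/23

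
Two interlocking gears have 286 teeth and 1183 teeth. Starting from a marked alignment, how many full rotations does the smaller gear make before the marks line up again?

The first common completion time is the LCM of the periods.
286 = 2 × 11 × 13
1183 = 7 × 13^2
LCM(286, 1183) = 2 × 7 × 11 × 13^2 = 26026.
Rotations for period 286: 26026 / 286 = 91.

91 rotations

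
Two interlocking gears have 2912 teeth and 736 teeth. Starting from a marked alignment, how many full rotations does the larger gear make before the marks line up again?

The first common completion time is the LCM of the periods.
2912 = 2^5 × 7 × 13
736 = 2^5 × 23
LCM(2912, 736) = 2^5 × 7 × 13 × 23 = 66976.
Rotations for period 2912: 66976 / 2912 = 23.

23 rotations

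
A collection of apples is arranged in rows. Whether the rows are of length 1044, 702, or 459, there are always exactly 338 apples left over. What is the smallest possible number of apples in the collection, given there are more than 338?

692510

N − 338 must be a common multiple of 1044, 702, and 459.
1044 = 2^2 × 3^2 × 29
702 = 2 × 3^3 × 13
459 = 3^3 × 17
LCM(1044, 702, 459) = 2^2 × 3^3 × 13 × 17 × 29 = 692172.
Smallest N > 338 is LCM + 338 = 692172 + 338 = 692510.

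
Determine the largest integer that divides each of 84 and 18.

84 = 2^2 × 3 × 7
18 = 2 × 3^2
gcd(84, 18) = 2 × 3 = 6.

6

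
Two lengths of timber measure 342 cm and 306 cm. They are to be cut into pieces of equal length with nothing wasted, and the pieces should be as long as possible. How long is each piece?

18 cm

Each piece length must divide every original length, so the longest possible is gcd(342, 306).
342 = 2 × 3^2 × 19
306 = 2 × 3^2 × 17
gcd(342, 306) = 2 × 3^2 = 18.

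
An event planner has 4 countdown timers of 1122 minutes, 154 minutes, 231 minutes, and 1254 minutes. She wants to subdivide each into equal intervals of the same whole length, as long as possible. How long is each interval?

The interval must divide each timer length; the longest such is the gcd.
1122 = 2 × 3 × 11 × 17
154 = 2 × 7 × 11
231 = 3 × 7 × 11
1254 = 2 × 3 × 11 × 19
gcd(1122, 154, 231, 1254) = 11.

11 minutes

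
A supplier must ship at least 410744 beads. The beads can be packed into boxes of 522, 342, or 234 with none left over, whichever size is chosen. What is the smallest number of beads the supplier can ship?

515736

The number of beads must be a common multiple of 522, 342, and 234, so a multiple of their LCM.
522 = 2 × 3^2 × 29
342 = 2 × 3^2 × 19
234 = 2 × 3^2 × 13
LCM(522, 342, 234) = 2 × 3^2 × 13 × 19 × 29 = 128934.
Smallest multiple of 128934 that is ≥ 410744: ⌈410744/128934⌉ × 128934 = 4 × 128934 = 515736.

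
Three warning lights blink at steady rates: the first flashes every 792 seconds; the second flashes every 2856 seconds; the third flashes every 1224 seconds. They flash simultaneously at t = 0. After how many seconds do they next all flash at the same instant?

94248 seconds

The first simultaneous occurrence is after LCM of the individual periods.
792 = 2^3 × 3^2 × 11
2856 = 2^3 × 3 × 7 × 17
1224 = 2^3 × 3^2 × 17
LCM(792, 2856, 1224) = 2^3 × 3^2 × 7 × 11 × 17 = 94248.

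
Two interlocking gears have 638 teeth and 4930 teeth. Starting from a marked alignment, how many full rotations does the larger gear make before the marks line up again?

11 rotations

All finish a whole number of cycles simultaneously at t = LCM of the periods.
638 = 2 × 11 × 29
4930 = 2 × 5 × 17 × 29
LCM(638, 4930) = 2 × 5 × 11 × 17 × 29 = 54230.
Rotations for period 4930: 54230 / 4930 = 11.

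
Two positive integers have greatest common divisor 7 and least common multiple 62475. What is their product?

For any two positive integers, gcd × lcm = product = 7 × 62475 = 437325.

437325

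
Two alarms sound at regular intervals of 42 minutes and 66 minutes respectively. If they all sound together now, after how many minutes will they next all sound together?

462 minutes

The first simultaneous occurrence is after LCM of the individual periods.
42 = 2 × 3 × 7
66 = 2 × 3 × 11
LCM(42, 66) = 2 × 3 × 7 × 11 = 462.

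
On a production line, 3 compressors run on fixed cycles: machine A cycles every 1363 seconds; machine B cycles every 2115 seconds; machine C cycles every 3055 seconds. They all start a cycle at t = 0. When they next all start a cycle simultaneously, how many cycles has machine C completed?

The first common completion time is the LCM of the periods.
1363 = 29 × 47
2115 = 3^2 × 5 × 47
3055 = 5 × 13 × 47
LCM(1363, 2115, 3055) = 3^2 × 5 × 13 × 29 × 47 = 797355.
Cycles for period 3055: 797355 / 3055 = 261.

261 cycles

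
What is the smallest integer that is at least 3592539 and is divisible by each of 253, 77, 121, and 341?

3623466

The integer must be a common multiple of 253, 77, 121, and 341, so a multiple of their LCM.
253 = 11 × 23
77 = 7 × 11
121 = 11^2
341 = 11 × 31
LCM(253, 77, 121, 341) = 7 × 11^2 × 23 × 31 = 603911.
Smallest multiple of 603911 that is ≥ 3592539: ⌈3592539/603911⌉ × 603911 = 6 × 603911 = 3623466.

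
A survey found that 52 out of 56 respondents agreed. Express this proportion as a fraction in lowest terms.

52 = 2^2 × 13
56 = 2^3 × 7
gcd(52, 56) = 2^2 = 4.
Divide numerator and denominator by 4: 52/56 = 13/14.

13/14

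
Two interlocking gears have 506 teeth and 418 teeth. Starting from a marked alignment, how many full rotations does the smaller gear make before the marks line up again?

The first common completion time is the LCM of the periods.
506 = 2 × 11 × 23
418 = 2 × 11 × 19
LCM(506, 418) = 2 × 11 × 19 × 23 = 9614.
Rotations for period 418: 9614 / 418 = 23.

23 rotations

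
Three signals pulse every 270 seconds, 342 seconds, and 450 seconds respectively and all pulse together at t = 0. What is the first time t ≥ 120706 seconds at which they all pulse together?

Joint pulses occur at multiples of LCM(270, 342, 450).
270 = 2 × 3^3 × 5
342 = 2 × 3^2 × 19
450 = 2 × 3^2 × 5^2
LCM(270, 342, 450) = 2 × 3^3 × 5^2 × 19 = 25650.
Smallest multiple of 25650 that is ≥ 120706: ⌈120706/25650⌉ × 25650 = 5 × 25650 = 128250.

128250 seconds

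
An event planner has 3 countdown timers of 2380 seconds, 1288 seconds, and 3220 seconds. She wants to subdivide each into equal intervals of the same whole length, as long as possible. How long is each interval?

The interval must divide each timer length; the longest such is the gcd.
2380 = 2^2 × 5 × 7 × 17
1288 = 2^3 × 7 × 23
3220 = 2^2 × 5 × 7 × 23
gcd(2380, 1288, 3220) = 2^2 × 7 = 28.

28 seconds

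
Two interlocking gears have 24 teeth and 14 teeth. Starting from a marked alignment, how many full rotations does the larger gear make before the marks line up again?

They are all back at their starting positions together after one LCM of the periods.
24 = 2^3 × 3
14 = 2 × 7
LCM(24, 14) = 2^3 × 3 × 7 = 168.
Rotations for period 24: 168 / 24 = 7.

7 rotations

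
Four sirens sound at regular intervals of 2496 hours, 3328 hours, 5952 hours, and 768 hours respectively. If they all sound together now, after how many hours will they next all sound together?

309504 hours

The first simultaneous occurrence is after LCM of the individual periods.
2496 = 2^6 × 3 × 13
3328 = 2^8 × 13
5952 = 2^6 × 3 × 31
768 = 2^8 × 3
LCM(2496, 3328, 5952, 768) = 2^8 × 3 × 13 × 31 = 309504.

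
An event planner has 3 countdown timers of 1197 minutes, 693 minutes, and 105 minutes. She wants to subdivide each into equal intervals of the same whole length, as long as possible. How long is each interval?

21 minutes

The interval must divide each timer length; the longest such is the gcd.
1197 = 3^2 × 7 × 19
693 = 3^2 × 7 × 11
105 = 3 × 5 × 7
gcd(1197, 693, 105) = 3 × 7 = 21.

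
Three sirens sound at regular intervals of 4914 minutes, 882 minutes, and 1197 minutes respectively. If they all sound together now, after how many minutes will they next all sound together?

653562 minutes

The first simultaneous occurrence is after LCM of the individual periods.
4914 = 2 × 3^3 × 7 × 13
882 = 2 × 3^2 × 7^2
1197 = 3^2 × 7 × 19
LCM(4914, 882, 1197) = 2 × 3^3 × 7^2 × 13 × 19 = 653562.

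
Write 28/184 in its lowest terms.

7/46

28 = 2^2 × 7
184 = 2^3 × 23
gcd(28, 184) = 2^2 = 4.
Divide numerator and denominator by 4: 28/184 = 7/46.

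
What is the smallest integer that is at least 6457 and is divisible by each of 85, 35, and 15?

7140

The integer must be a common multiple of 85, 35, and 15, so a multiple of their LCM.
85 = 5 × 17
35 = 5 × 7
15 = 3 × 5
LCM(85, 35, 15) = 3 × 5 × 7 × 17 = 1785.
Smallest multiple of 1785 that is ≥ 6457: ⌈6457/1785⌉ × 1785 = 4 × 1785 = 7140.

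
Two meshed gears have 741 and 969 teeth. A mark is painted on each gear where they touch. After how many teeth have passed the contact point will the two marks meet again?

They coincide at every common multiple of the periods; the first is the LCM.
741 = 3 × 13 × 19
969 = 3 × 17 × 19
LCM(741, 969) = 3 × 13 × 17 × 19 = 12597.

12597 teeth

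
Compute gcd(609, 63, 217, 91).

7

609 = 3 × 7 × 29
63 = 3^2 × 7
217 = 7 × 31
91 = 7 × 13
gcd(609, 63, 217, 91) = 7.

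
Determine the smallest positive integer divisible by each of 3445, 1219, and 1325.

3445 = 5 × 13 × 53
1219 = 23 × 53
1325 = 5^2 × 53
LCM(3445, 1219, 1325) = 5^2 × 13 × 23 × 53 = 396175.

396175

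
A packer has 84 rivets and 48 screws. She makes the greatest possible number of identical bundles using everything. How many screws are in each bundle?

Number of bundles = gcd(84, 48).
84 = 2^2 × 3 × 7
48 = 2^4 × 3
gcd(84, 48) = 2^2 × 3 = 12.
screws per bundle = 48 / 12 = 4.

4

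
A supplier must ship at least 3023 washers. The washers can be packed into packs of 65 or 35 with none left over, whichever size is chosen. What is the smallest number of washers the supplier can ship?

The number of washers must be a common multiple of 65 and 35, so a multiple of their LCM.
65 = 5 × 13
35 = 5 × 7
LCM(65, 35) = 5 × 7 × 13 = 455.
Smallest multiple of 455 that is ≥ 3023: ⌈3023/455⌉ × 455 = 7 × 455 = 3185.

3185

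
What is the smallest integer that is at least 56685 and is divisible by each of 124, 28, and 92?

The integer must be a common multiple of 124, 28, and 92, so a multiple of their LCM.
124 = 2^2 × 31
28 = 2^2 × 7
92 = 2^2 × 23
LCM(124, 28, 92) = 2^2 × 7 × 23 × 31 = 19964.
Smallest multiple of 19964 that is ≥ 56685: ⌈56685/19964⌉ × 19964 = 3 × 19964 = 59892.

59892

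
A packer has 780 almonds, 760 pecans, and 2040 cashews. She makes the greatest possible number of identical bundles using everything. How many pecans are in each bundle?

38

Number of bundles = gcd(780, 760, 2040).
780 = 2^2 × 3 × 5 × 13
760 = 2^3 × 5 × 19
2040 = 2^3 × 3 × 5 × 17
gcd(780, 760, 2040) = 2^2 × 5 = 20.
pecans per bundle = 760 / 20 = 38.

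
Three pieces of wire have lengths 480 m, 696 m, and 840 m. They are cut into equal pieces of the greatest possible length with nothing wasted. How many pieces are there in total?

84

Piece length = gcd(480, 696, 840).
480 = 2^5 × 3 × 5
696 = 2^3 × 3 × 29
840 = 2^3 × 3 × 5 × 7
gcd(480, 696, 840) = 2^3 × 3 = 24.
Total pieces = 480/24 + 696/24 + 840/24 = 20 + 29 + 35 = 84.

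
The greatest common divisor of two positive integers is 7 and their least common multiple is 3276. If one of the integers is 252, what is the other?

91

For two integers, gcd × lcm = product, so the other is (7 × 3276) / 252 = 22932 / 252 = 91.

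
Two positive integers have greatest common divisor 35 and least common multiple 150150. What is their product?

For any two positive integers, gcd × lcm = product = 35 × 150150 = 5255250.

5255250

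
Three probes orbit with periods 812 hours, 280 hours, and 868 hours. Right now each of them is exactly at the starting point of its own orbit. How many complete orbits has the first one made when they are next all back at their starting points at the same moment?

All finish a whole number of cycles simultaneously at t = LCM of the periods.
812 = 2^2 × 7 × 29
280 = 2^3 × 5 × 7
868 = 2^2 × 7 × 31
LCM(812, 280, 868) = 2^3 × 5 × 7 × 29 × 31 = 251720.
Orbits for period 812: 251720 / 812 = 310.

310 orbits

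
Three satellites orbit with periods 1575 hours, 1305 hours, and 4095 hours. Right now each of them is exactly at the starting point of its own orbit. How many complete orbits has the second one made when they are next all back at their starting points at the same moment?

They are all back at their starting positions together after one LCM of the periods.
1575 = 3^2 × 5^2 × 7
1305 = 3^2 × 5 × 29
4095 = 3^2 × 5 × 7 × 13
LCM(1575, 1305, 4095) = 3^2 × 5^2 × 7 × 13 × 29 = 593775.
Orbits for period 1305: 593775 / 1305 = 455.

455 orbits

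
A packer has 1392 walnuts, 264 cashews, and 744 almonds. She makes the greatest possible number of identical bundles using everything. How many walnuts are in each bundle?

58

Number of bundles = gcd(1392, 264, 744).
1392 = 2^4 × 3 × 29
264 = 2^3 × 3 × 11
744 = 2^3 × 3 × 31
gcd(1392, 264, 744) = 2^3 × 3 = 24.
walnuts per bundle = 1392 / 24 = 58.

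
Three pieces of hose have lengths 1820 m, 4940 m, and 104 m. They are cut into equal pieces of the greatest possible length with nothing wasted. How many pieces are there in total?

Piece length = gcd(1820, 4940, 104).
1820 = 2^2 × 5 × 7 × 13
4940 = 2^2 × 5 × 13 × 19
104 = 2^3 × 13
gcd(1820, 4940, 104) = 2^2 × 13 = 52.
Total pieces = 1820/52 + 4940/52 + 104/52 = 35 + 95 + 2 = 132.

132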